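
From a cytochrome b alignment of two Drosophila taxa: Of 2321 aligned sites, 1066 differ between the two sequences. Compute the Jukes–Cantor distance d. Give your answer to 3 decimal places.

p = 1066/2321 ≈ 0.459285.
d = −(3/4) ln(1 − 4p/3) = −0.75 ln(1 − 0.61238) = −0.75 ln(0.38762)
  = −0.75 × (-0.947730) = 0.710798 substitutions/site.

0.711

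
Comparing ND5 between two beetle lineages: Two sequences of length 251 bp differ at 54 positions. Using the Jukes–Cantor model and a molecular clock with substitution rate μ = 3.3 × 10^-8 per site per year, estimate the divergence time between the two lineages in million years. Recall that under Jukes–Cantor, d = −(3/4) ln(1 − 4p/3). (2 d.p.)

p = 54/251 ≈ 0.215139.
d = −(3/4) ln(1 − 4p/3) = −0.75 ln(1 − 0.286852) = −0.75 ln(0.713148)
  = −0.75 × (-0.338066) = 0.253550 substitutions/site.
Under a molecular clock d = 2μt, so t = d/(2μ) = 0.253550 / (2 × 3.3 × 10^-8) = 3.84 million years.

3.84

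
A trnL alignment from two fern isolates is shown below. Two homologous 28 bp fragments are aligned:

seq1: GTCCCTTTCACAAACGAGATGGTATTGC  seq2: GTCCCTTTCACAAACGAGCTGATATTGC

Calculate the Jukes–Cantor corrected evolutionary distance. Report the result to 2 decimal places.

The sequences differ at 2 of 28 sites (19, 22), so p = 2/28 ≈ 0.071429.
d = −(3/4) ln(1 − 4p/3) = −0.75 ln(1 − 0.095239) = −0.75 ln(0.904761)
  = −0.75 × (-0.100084) = 0.075063 substitutions/site.

0.08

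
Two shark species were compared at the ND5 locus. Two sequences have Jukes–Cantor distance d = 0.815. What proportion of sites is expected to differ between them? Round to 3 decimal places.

0.497

p = (3/4)(1 − e^(−4d/3)) = 0.75 × (1 − e^(-1.086667)) = 0.75 × (1 − 0.337339) = 0.496996.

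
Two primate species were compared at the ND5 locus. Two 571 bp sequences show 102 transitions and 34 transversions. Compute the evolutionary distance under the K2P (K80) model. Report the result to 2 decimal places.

P = 102/571 ≈ 0.178634 and Q = 34/571 ≈ 0.059545.
Under the Kimura two-parameter model, d = −½ ln(1 − 2P − Q) − ¼ ln(1 − 2Q).
1 − 2P − Q = 0.583187, giving −½ ln(0.583187) = 0.269624.
1 − 2Q = 0.88091, giving −¼ ln(0.88091) = 0.031700.
d = 0.269624 + 0.031700 = 0.301324.

0.30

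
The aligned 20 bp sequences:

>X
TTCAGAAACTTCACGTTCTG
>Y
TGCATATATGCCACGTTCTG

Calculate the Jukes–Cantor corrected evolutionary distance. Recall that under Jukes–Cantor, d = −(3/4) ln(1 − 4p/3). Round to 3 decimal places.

0.383

The sequences differ at 6 of 20 sites (2, 5, 7, 9, 10, 11), so p = 6/20 = 0.3.
d = −(3/4) ln(1 − 4p/3) = −0.75 ln(1 − 0.4) = −0.75 ln(0.6)
  = −0.75 × (-0.510826) = 0.383120 substitutions/site.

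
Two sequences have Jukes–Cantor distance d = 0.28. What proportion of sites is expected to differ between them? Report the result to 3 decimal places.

0.234

p = (3/4)(1 − e^(−4d/3)) = 0.75 × (1 − e^(-0.373333)) = 0.75 × (1 − 0.688436) = 0.233673.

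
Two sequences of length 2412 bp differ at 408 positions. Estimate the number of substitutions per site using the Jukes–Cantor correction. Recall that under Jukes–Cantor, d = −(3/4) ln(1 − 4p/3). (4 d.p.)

0.1917

p = 408/2412 ≈ 0.169154.
d = −(3/4) ln(1 − 4p/3) = −0.75 ln(1 − 0.225539) = −0.75 ln(0.774461)
  = −0.75 × (-0.255588) = 0.191691 substitutions/site.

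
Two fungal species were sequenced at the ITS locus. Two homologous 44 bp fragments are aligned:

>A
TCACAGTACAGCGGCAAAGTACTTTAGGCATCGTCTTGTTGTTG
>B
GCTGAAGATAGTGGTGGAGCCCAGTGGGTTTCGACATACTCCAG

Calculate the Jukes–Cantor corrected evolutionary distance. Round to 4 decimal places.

The sequences differ at 24 of 44 sites, so p = 24/44 ≈ 0.545455.
d = −(3/4) ln(1 − 4p/3) = −0.75 ln(1 − 0.727273) = −0.75 ln(0.272727)
  = −0.75 × (-1.299284) = 0.974463 substitutions/site.

0.9745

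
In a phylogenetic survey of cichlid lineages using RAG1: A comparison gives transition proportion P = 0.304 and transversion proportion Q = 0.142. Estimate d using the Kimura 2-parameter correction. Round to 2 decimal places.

0.78

Under the Kimura two-parameter model, d = −½ ln(1 − 2P − Q) − ¼ ln(1 − 2Q).
1 − 2P − Q = 0.25, giving −½ ln(0.25) = 0.693147.
1 − 2Q = 0.716, giving −¼ ln(0.716) = 0.083519.
d = 0.693147 + 0.083519 = 0.776666.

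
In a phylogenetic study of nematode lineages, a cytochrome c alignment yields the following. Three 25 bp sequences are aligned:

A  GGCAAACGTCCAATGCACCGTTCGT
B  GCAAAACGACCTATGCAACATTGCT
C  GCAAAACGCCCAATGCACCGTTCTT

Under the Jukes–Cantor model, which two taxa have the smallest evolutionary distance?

A–B: 8/25 differ, p = 0.320, d = 0.417.
A–C: 4/25 differ, p = 0.160, d = 0.180.
B–C: 6/25 differ, p = 0.240, d = 0.289.
The smallest distance is between A and C.

A and C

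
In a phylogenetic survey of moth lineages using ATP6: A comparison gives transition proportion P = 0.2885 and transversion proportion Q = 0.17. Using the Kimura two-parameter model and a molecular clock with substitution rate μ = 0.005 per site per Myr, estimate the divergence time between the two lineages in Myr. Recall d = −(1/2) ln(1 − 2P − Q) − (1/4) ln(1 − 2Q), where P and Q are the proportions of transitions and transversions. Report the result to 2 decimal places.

Under the Kimura two-parameter model, d = −½ ln(1 − 2P − Q) − ¼ ln(1 − 2Q).
1 − 2P − Q = 0.253, giving −½ ln(0.253) = 0.687183.
1 − 2Q = 0.66, giving −¼ ln(0.66) = 0.103879.
d = 0.687183 + 0.103879 = 0.791062.
Under a molecular clock d = 2μt, so t = d/(2μ) = 0.791062 / (2 × 0.005) = 79.11 Myr.

79.11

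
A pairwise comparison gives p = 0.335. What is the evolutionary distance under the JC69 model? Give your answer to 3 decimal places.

d = −(3/4) ln(1 − 4p/3) = −0.75 ln(1 − 0.446667) = −0.75 ln(0.553333)
  = −0.75 × (-0.591795) = 0.443846 substitutions/site.

0.444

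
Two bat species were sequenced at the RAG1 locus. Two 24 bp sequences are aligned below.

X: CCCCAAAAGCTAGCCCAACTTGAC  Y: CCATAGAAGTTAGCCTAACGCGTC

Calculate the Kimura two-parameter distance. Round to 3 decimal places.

Of 24 sites, 5 differences are transitions and 3 are transversions, so P = 5/24 ≈ 0.208333 and Q = 3/24 = 0.125.
Under the Kimura two-parameter model, d = −½ ln(1 − 2P − Q) − ¼ ln(1 − 2Q).
1 − 2P − Q = 0.458334, giving −½ ln(0.458334) = 0.390079.
1 − 2Q = 0.75, giving −¼ ln(0.75) = 0.071921.
d = 0.390079 + 0.071921 = 0.462000.

0.462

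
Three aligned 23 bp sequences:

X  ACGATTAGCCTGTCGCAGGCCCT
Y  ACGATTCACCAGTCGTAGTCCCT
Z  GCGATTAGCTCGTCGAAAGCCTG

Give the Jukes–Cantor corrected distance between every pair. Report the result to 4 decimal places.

X–Y: 5/23 sites differ → p ≈ 0.217391, d = −0.75 ln(1 − 0.289855) = 0.256715 ≈ 0.2567.
X–Z: 7/23 sites differ → p ≈ 0.304348, d = −0.75 ln(1 − 0.405797) = 0.390401 ≈ 0.3904.
Y–Z: 10/23 sites differ → p ≈ 0.434783, d = −0.75 ln(1 − 0.579711) = 0.650110 ≈ 0.6501.

d(X,Y) = 0.2567, d(X,Z) = 0.3904, d(Y,Z) = 0.6501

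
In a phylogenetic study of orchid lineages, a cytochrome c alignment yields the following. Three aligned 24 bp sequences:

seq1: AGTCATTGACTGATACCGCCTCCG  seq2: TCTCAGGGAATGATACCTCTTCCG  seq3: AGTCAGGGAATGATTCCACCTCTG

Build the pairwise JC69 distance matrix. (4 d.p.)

d(seq1,seq2) = 0.3694, d(seq1,seq3) = 0.3041, d(seq2,seq3) = 0.3041

seq1–seq2: 7/24 sites differ → p ≈ 0.291667, d = −0.75 ln(1 − 0.388889) = 0.369358 ≈ 0.3694.
seq1–seq3: 6/24 sites differ → p = 0.25, d = −0.75 ln(1 − 0.333333) = 0.304098 ≈ 0.3041.
seq2–seq3: 6/24 sites differ → p = 0.25, d = −0.75 ln(1 − 0.333333) = 0.304098 ≈ 0.3041.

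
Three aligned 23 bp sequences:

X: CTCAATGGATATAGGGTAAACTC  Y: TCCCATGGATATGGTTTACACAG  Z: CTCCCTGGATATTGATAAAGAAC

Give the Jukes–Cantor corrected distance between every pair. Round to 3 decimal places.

X–Y: 9/23 sites differ → p ≈ 0.391304, d = −0.75 ln(1 − 0.521739) = 0.553199 ≈ 0.553.
X–Z: 9/23 sites differ → p ≈ 0.391304, d = −0.75 ln(1 − 0.521739) = 0.553199 ≈ 0.553.
Y–Z: 10/23 sites differ → p ≈ 0.434783, d = −0.75 ln(1 − 0.579711) = 0.650110 ≈ 0.650.

d(X,Y) = 0.553, d(X,Z) = 0.553, d(Y,Z) = 0.650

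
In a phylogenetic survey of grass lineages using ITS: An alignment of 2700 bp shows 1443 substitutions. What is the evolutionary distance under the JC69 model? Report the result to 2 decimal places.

0.94

p = 1443/2700 ≈ 0.534444.
d = −(3/4) ln(1 − 4p/3) = −0.75 ln(1 − 0.712592) = −0.75 ln(0.287408)
  = −0.75 × (-1.246852) = 0.935139 substitutions/site.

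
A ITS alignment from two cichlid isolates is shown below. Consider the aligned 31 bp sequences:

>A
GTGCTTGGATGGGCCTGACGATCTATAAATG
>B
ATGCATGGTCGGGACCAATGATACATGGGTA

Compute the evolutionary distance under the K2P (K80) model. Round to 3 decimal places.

0.819

Of 31 sites, 10 differences are transitions and 4 are transversions, so P = 10/31 ≈ 0.322581 and Q = 4/31 ≈ 0.129032.
Under the Kimura two-parameter model, d = −½ ln(1 − 2P − Q) − ¼ ln(1 − 2Q).
1 − 2P − Q = 0.225806, giving −½ ln(0.225806) = 0.744040.
1 − 2Q = 0.741936, giving −¼ ln(0.741936) = 0.074623.
d = 0.744040 + 0.074623 = 0.818663.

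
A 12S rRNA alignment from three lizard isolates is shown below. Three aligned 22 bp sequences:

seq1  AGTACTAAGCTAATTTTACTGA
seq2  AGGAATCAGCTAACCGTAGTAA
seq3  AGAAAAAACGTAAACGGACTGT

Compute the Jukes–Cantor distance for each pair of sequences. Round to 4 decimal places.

d(seq1,seq2) = 0.4975, d(seq1,seq3) = 0.6987, d(seq2,seq3) = 0.6987

seq1–seq2: 8/22 sites differ → p ≈ 0.363636, d = −0.75 ln(1 − 0.484848) = 0.497470 ≈ 0.4975.
seq1–seq3: 10/22 sites differ → p ≈ 0.454545, d = −0.75 ln(1 − 0.60606) = 0.698667 ≈ 0.6987.
seq2–seq3: 10/22 sites differ → p ≈ 0.454545, d = −0.75 ln(1 − 0.60606) = 0.698667 ≈ 0.6987.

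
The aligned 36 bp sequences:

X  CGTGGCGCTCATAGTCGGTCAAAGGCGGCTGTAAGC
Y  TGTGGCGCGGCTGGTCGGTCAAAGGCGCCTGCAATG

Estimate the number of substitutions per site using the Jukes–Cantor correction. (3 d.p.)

0.304

The sequences differ at 9 of 36 sites (1, 9, 10, 11, 13, 28, 32, 35, 36), so p = 9/36 = 0.25.
d = −(3/4) ln(1 − 4p/3) = −0.75 ln(1 − 0.333333) = −0.75 ln(0.666667)
  = −0.75 × (-0.405465) = 0.304099 substitutions/site.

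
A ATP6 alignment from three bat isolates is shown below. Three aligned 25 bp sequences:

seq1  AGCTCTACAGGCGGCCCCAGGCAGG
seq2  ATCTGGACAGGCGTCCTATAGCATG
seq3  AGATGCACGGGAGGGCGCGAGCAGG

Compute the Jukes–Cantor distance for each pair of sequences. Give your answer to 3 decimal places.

d(seq1,seq2) = 0.490, d(seq1,seq3) = 0.490, d(seq2,seq3) = 0.663

seq1–seq2: 9/25 sites differ → p = 0.36, d = −0.75 ln(1 − 0.48) = 0.490445 ≈ 0.490.
seq1–seq3: 9/25 sites differ → p = 0.36, d = −0.75 ln(1 − 0.48) = 0.490445 ≈ 0.490.
seq2–seq3: 11/25 sites differ → p = 0.44, d = −0.75 ln(1 − 0.586667) = 0.662626 ≈ 0.663.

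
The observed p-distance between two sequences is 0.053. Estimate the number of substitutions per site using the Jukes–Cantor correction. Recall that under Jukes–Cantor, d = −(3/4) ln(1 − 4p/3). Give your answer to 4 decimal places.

d = −(3/4) ln(1 − 4p/3) = −0.75 ln(1 − 0.070667) = −0.75 ln(0.929333)
  = −0.75 × (-0.073288) = 0.054966 substitutions/site.

0.0550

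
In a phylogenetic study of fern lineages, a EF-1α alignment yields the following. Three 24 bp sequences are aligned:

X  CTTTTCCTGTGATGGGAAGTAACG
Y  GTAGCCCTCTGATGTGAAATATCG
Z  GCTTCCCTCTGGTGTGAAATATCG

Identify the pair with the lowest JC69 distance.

Y and Z

X–Y: 8/24 differ, p = 0.333, d = 0.441.
X–Z: 8/24 differ, p = 0.333, d = 0.441.
Y–Z: 4/24 differ, p = 0.167, d = 0.188.
The smallest distance is between Y and Z.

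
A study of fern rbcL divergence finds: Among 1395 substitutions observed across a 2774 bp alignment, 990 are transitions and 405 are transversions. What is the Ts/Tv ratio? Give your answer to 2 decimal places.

2.44

R = 990/405 = 2.444444… ≈ 2.44 (to 2 d.p.).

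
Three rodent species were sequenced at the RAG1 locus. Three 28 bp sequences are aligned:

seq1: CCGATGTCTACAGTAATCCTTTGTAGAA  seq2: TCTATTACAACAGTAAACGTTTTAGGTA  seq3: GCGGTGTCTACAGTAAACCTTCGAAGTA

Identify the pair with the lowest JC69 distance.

seq1 and seq3

seq1–seq2: 11/28 differ, p = 0.393, d = 0.556.
seq1–seq3: 6/28 differ, p = 0.214, d = 0.252.
seq2–seq3: 10/28 differ, p = 0.357, d = 0.485.
The smallest distance is between seq1 and seq3.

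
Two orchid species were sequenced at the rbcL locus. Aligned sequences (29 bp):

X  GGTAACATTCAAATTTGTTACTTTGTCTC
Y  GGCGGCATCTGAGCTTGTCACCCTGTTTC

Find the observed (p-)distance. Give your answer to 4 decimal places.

The sequences differ at 12 of 29 positions.
p = 12/29 = 0.413793… ≈ 0.4138 (to 4 d.p.).

0.4138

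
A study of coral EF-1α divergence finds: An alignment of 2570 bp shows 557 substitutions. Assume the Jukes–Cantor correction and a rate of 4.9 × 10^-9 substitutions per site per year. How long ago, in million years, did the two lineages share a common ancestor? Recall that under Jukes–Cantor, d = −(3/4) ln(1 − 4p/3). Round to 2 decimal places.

26.10

p = 557/2570 ≈ 0.216732.
d = −(3/4) ln(1 − 4p/3) = −0.75 ln(1 − 0.288976) = −0.75 ln(0.711024)
  = −0.75 × (-0.341049) = 0.255787 substitutions/site.
Under a molecular clock d = 2μt, so t = d/(2μ) = 0.255787 / (2 × 4.9 × 10^-9) = 26.10 million years.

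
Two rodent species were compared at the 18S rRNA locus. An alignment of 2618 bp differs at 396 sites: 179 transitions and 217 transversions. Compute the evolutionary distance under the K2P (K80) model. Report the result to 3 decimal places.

0.169

P = 179/2618 ≈ 0.068373 and Q = 217/2618 ≈ 0.082888.
Under the Kimura two-parameter model, d = −½ ln(1 − 2P − Q) − ¼ ln(1 − 2Q).
1 − 2P − Q = 0.780366, giving −½ ln(0.780366) = 0.123996.
1 − 2Q = 0.834224, giving −¼ ln(0.834224) = 0.045313.
d = 0.123996 + 0.045313 = 0.169309.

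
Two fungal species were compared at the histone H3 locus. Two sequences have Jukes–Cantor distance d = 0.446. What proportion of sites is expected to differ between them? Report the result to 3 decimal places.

0.336

p = (3/4)(1 − e^(−4d/3)) = 0.75 × (1 − e^(-0.594667)) = 0.75 × (1 − 0.551746) = 0.336191.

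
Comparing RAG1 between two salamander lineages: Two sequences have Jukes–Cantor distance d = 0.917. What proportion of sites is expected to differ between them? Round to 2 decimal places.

p = (3/4)(1 − e^(−4d/3)) = 0.75 × (1 − e^(-1.222667)) = 0.75 × (1 − 0.294444) = 0.529167.

0.53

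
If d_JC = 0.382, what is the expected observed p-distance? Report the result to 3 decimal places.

0.299

p = (3/4)(1 − e^(−4d/3)) = 0.75 × (1 − e^(-0.509333)) = 0.75 × (1 − 0.600896) = 0.299328.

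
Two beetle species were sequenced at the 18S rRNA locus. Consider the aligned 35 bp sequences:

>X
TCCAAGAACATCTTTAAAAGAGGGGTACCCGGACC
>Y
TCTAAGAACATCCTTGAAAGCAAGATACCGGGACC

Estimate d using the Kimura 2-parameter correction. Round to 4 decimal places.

Of 35 sites, 6 differences are transitions and 2 are transversions, so P = 6/35 ≈ 0.171429 and Q = 2/35 ≈ 0.057143.
Under the Kimura two-parameter model, d = −½ ln(1 − 2P − Q) − ¼ ln(1 − 2Q).
1 − 2P − Q = 0.599999, giving −½ ln(0.599999) = 0.255414.
1 − 2Q = 0.885714, giving −¼ ln(0.885714) = 0.030340.
d = 0.255414 + 0.030340 = 0.285754.

0.2858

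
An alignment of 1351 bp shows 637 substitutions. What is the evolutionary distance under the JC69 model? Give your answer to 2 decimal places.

p = 637/1351 ≈ 0.471503.
d = −(3/4) ln(1 − 4p/3) = −0.75 ln(1 − 0.628671) = −0.75 ln(0.371329)
  = −0.75 × (-0.990667) = 0.743000 substitutions/site.

0.74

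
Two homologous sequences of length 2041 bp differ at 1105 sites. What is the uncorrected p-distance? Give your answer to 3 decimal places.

0.541

p = 1105/2041 = 0.541401… ≈ 0.541 (to 3 d.p.).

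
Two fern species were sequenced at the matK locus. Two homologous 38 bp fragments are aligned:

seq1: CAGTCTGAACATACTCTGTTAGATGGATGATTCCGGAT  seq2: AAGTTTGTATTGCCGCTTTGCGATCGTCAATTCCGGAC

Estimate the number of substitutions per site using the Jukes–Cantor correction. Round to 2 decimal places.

0.62

The sequences differ at 16 of 38 sites, so p = 16/38 ≈ 0.421053.
d = −(3/4) ln(1 − 4p/3) = −0.75 ln(1 − 0.561404) = −0.75 ln(0.438596)
  = −0.75 × (-0.824177) = 0.618133 substitutions/site.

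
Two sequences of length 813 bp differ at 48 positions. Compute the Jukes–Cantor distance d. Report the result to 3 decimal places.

0.061

p = 48/813 ≈ 0.059041.
d = −(3/4) ln(1 − 4p/3) = −0.75 ln(1 − 0.078721) = −0.75 ln(0.921279)
  = −0.75 × (-0.081992) = 0.061494 substitutions/site.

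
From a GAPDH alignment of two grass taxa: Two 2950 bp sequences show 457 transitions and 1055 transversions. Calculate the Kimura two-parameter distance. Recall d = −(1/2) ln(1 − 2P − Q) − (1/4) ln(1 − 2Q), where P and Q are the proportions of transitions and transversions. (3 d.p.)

0.865

P = 457/2950 ≈ 0.154915 and Q = 1055/2950 ≈ 0.357627.
Under the Kimura two-parameter model, d = −½ ln(1 − 2P − Q) − ¼ ln(1 − 2Q).
1 − 2P − Q = 0.332543, giving −½ ln(0.332543) = 0.550493.
1 − 2Q = 0.284746, giving −¼ ln(0.284746) = 0.314039.
d = 0.550493 + 0.314039 = 0.864532.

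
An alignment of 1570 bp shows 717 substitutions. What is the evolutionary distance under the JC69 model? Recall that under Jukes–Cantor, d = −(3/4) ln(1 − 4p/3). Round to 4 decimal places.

p = 717/1570 ≈ 0.456688.
d = −(3/4) ln(1 − 4p/3) = −0.75 ln(1 − 0.608917) = −0.75 ln(0.391083)
  = −0.75 × (-0.938835) = 0.704126 substitutions/site.

0.7041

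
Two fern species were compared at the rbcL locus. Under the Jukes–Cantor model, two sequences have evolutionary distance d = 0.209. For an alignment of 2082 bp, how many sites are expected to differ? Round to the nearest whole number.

Invert JC69: p = (3/4)(1 − e^(−4d/3)) = 0.75 × (1 − e^(-0.278667)) = 0.75 × (1 − 0.756792) = 0.182406.
Expected differing sites = pL ≈ 0.182406 × 2082 = 379.769292 ≈ 380.

380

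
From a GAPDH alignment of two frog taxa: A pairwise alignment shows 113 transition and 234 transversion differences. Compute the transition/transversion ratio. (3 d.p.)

0.483

R = 113/234 = 0.482905… ≈ 0.483 (to 3 d.p.).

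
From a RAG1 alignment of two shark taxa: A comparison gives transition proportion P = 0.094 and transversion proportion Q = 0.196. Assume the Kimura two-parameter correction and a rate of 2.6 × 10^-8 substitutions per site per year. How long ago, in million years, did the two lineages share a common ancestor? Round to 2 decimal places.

Under the Kimura two-parameter model, d = −½ ln(1 − 2P − Q) − ¼ ln(1 − 2Q).
1 − 2P − Q = 0.616, giving −½ ln(0.616) = 0.242254.
1 − 2Q = 0.608, giving −¼ ln(0.608) = 0.124395.
d = 0.242254 + 0.124395 = 0.366649.
Under a molecular clock d = 2μt, so t = d/(2μ) = 0.366649 / (2 × 2.6 × 10^-8) = 7.05 million years.

7.05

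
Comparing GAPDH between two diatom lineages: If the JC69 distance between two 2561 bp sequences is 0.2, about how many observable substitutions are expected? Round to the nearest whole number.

450

Invert JC69: p = (3/4)(1 − e^(−4d/3)) = 0.75 × (1 − e^(-0.266667)) = 0.75 × (1 − 0.765928) = 0.175554.
Expected differing sites = pL ≈ 0.175554 × 2561 = 449.593794 ≈ 450.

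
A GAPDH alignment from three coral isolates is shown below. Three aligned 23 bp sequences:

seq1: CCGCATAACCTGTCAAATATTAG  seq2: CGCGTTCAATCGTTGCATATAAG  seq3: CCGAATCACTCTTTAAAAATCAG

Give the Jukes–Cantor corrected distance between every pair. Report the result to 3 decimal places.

seq1–seq2: 12/23 sites differ → p ≈ 0.521739, d = −0.75 ln(1 − 0.695652) = 0.892188 ≈ 0.892.
seq1–seq3: 8/23 sites differ → p ≈ 0.347826, d = −0.75 ln(1 − 0.463768) = 0.467391 ≈ 0.467.
seq2–seq3: 10/23 sites differ → p ≈ 0.434783, d = −0.75 ln(1 − 0.579711) = 0.650110 ≈ 0.650.

d(seq1,seq2) = 0.892, d(seq1,seq3) = 0.467, d(seq2,seq3) = 0.650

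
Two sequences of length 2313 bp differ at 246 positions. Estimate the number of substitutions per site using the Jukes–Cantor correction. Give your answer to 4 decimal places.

p = 246/2313 ≈ 0.106355.
d = −(3/4) ln(1 − 4p/3) = −0.75 ln(1 − 0.141807) = −0.75 ln(0.858193)
  = −0.75 × (-0.152926) = 0.114695 substitutions/site.

0.1147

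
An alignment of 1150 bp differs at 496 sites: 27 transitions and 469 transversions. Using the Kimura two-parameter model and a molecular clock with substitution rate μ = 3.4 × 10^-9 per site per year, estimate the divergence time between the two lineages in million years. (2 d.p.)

106.77

P = 27/1150 ≈ 0.023478 and Q = 469/1150 ≈ 0.407826.
Under the Kimura two-parameter model, d = −½ ln(1 − 2P − Q) − ¼ ln(1 − 2Q).
1 − 2P − Q = 0.545218, giving −½ ln(0.545218) = 0.303285.
1 − 2Q = 0.184348, giving −¼ ln(0.184348) = 0.422733.
d = 0.303285 + 0.422733 = 0.726018.
Under a molecular clock d = 2μt, so t = d/(2μ) = 0.726018 / (2 × 3.4 × 10^-9) = 106.77 million years.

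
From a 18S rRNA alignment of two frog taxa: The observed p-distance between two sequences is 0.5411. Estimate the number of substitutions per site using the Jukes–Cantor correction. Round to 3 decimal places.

d = −(3/4) ln(1 − 4p/3) = −0.75 ln(1 − 0.721467) = −0.75 ln(0.278533)
  = −0.75 × (-1.278219) = 0.958664 substitutions/site.

0.959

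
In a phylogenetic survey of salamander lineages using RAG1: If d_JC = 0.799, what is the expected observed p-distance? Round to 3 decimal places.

0.492

p = (3/4)(1 − e^(−4d/3)) = 0.75 × (1 − e^(-1.065333)) = 0.75 × (1 − 0.344613) = 0.491540.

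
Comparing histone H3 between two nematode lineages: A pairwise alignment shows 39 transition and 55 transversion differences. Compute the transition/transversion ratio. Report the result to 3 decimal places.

0.709

R = 39/55 = 0.709090… ≈ 0.709 (to 3 d.p.).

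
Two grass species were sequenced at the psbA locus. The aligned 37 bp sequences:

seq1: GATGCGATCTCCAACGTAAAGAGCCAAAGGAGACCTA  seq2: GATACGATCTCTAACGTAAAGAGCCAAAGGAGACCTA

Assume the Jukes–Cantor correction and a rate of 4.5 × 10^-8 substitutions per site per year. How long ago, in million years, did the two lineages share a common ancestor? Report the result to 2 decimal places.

0.62

The sequences differ at 2 of 37 sites (4, 12), so p = 2/37 ≈ 0.054054.
d = −(3/4) ln(1 − 4p/3) = −0.75 ln(1 − 0.072072) = −0.75 ln(0.927928)
  = −0.75 × (-0.074801) = 0.056101 substitutions/site.
Under a molecular clock d = 2μt, so t = d/(2μ) = 0.056101 / (2 × 4.5 × 10^-8) = 0.62 million years.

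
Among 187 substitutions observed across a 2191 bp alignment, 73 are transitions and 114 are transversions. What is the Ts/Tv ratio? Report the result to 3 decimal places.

0.640

R = 73/114 = 0.640350… ≈ 0.640 (to 3 d.p.).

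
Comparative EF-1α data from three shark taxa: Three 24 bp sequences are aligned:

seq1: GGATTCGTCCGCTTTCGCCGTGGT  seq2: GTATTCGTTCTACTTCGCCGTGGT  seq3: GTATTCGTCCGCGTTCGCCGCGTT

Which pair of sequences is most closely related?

seq1 and seq3

seq1–seq2: 5/24 differ, p = 0.208, d = 0.244.
seq1–seq3: 4/24 differ, p = 0.167, d = 0.188.
seq2–seq3: 6/24 differ, p = 0.250, d = 0.304.
The smallest distance is between seq1 and seq3.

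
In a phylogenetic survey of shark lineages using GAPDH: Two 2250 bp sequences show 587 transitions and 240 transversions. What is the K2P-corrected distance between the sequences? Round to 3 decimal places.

0.555

P = 587/2250 ≈ 0.260889 and Q = 240/2250 ≈ 0.106667.
Under the Kimura two-parameter model, d = −½ ln(1 − 2P − Q) − ¼ ln(1 − 2Q).
1 − 2P − Q = 0.371555, giving −½ ln(0.371555) = 0.495029.
1 − 2Q = 0.786666, giving −¼ ln(0.786666) = 0.059988.
d = 0.495029 + 0.059988 = 0.555017.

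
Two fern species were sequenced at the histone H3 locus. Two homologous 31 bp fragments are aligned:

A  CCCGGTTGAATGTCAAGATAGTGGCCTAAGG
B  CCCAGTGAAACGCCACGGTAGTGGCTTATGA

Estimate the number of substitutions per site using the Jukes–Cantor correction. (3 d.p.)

The sequences differ at 10 of 31 sites (4, 7, 8, 11, 13, 16, 18, 26, 29, 31), so p = 10/31 ≈ 0.322581.
d = −(3/4) ln(1 − 4p/3) = −0.75 ln(1 − 0.430108) = −0.75 ln(0.569892)
  = −0.75 × (-0.562308) = 0.421731 substitutions/site.

0.422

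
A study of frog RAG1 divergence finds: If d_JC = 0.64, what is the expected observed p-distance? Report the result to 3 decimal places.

p = (3/4)(1 − e^(−4d/3)) = 0.75 × (1 − e^(-0.853333)) = 0.75 × (1 − 0.425993) = 0.430505.

0.431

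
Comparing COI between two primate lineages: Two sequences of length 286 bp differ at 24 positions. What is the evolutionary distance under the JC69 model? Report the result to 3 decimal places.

p = 24/286 ≈ 0.083916.
d = −(3/4) ln(1 − 4p/3) = −0.75 ln(1 − 0.111888) = −0.75 ln(0.888112)
  = −0.75 × (-0.118657) = 0.088993 substitutions/site.

0.089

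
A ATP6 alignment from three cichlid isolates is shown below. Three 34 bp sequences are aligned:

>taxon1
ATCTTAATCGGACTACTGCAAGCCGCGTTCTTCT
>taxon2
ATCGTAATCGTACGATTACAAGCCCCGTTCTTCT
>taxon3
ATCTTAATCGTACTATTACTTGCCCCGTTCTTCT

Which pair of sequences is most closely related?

taxon1–taxon2: 6/34 differ, p = 0.176, d = 0.201.
taxon1–taxon3: 6/34 differ, p = 0.176, d = 0.201.
taxon2–taxon3: 4/34 differ, p = 0.118, d = 0.128.
The smallest distance is between taxon2 and taxon3.

taxon2 and taxon3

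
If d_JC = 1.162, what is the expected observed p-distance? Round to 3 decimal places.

p = (3/4)(1 − e^(−4d/3)) = 0.75 × (1 − e^(-1.549333)) = 0.75 × (1 − 0.212390) = 0.590708.

0.591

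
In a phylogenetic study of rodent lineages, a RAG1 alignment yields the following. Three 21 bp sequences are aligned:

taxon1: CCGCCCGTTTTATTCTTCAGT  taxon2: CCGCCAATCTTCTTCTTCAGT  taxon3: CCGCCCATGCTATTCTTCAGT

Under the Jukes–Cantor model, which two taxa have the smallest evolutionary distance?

taxon1 and taxon3

taxon1–taxon2: 4/21 differ, p = 0.190, d = 0.220.
taxon1–taxon3: 3/21 differ, p = 0.143, d = 0.158.
taxon2–taxon3: 4/21 differ, p = 0.190, d = 0.220.
The smallest distance is between taxon1 and taxon3.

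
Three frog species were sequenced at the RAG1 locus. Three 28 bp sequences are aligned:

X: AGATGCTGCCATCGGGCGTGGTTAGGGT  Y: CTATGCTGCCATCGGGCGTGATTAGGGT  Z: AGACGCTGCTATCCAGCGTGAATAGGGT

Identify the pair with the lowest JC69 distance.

X and Y

X–Y: 3/28 differ, p = 0.107, d = 0.116.
X–Z: 6/28 differ, p = 0.214, d = 0.252.
Y–Z: 7/28 differ, p = 0.250, d = 0.304.
The smallest distance is between X and Y.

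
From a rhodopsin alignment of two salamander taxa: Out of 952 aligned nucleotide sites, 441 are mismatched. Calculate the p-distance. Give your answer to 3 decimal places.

p = 441/952 = 0.463235… ≈ 0.463 (to 3 d.p.).

0.463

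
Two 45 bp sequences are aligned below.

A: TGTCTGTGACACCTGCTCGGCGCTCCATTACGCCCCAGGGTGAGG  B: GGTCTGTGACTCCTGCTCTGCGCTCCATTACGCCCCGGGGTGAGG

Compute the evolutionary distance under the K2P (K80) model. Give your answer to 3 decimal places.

0.095

Of 45 sites, 1 differences are transitions and 3 are transversions, so P = 1/45 ≈ 0.022222 and Q = 3/45 ≈ 0.066667.
Under the Kimura two-parameter model, d = −½ ln(1 − 2P − Q) − ¼ ln(1 − 2Q).
1 − 2P − Q = 0.888889, giving −½ ln(0.888889) = 0.058891.
1 − 2Q = 0.866666, giving −¼ ln(0.866666) = 0.035775.
d = 0.058891 + 0.035775 = 0.094666.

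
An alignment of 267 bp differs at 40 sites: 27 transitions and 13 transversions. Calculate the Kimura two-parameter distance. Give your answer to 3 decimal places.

P = 27/267 ≈ 0.101124 and Q = 13/267 ≈ 0.048689.
Under the Kimura two-parameter model, d = −½ ln(1 − 2P − Q) − ¼ ln(1 − 2Q).
1 − 2P − Q = 0.749063, giving −½ ln(0.749063) = 0.144466.
1 − 2Q = 0.902622, giving −¼ ln(0.902622) = 0.025613.
d = 0.144466 + 0.025613 = 0.170079.

0.170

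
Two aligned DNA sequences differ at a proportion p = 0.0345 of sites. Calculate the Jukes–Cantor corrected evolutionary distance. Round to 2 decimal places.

0.04

d = −(3/4) ln(1 − 4p/3) = −0.75 ln(1 − 0.046) = −0.75 ln(0.954)
  = −0.75 × (-0.047092) = 0.035319 substitutions/site.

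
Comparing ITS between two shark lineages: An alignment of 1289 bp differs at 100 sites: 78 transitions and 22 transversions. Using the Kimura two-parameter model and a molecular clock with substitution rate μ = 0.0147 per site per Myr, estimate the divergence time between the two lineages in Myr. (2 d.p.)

P = 78/1289 ≈ 0.060512 and Q = 22/1289 ≈ 0.017067.
Under the Kimura two-parameter model, d = −½ ln(1 − 2P − Q) − ¼ ln(1 − 2Q).
1 − 2P − Q = 0.861909, giving −½ ln(0.861909) = 0.074303.
1 − 2Q = 0.965866, giving −¼ ln(0.965866) = 0.008683.
d = 0.074303 + 0.008683 = 0.082986.
Under a molecular clock d = 2μt, so t = d/(2μ) = 0.082986 / (2 × 0.0147) = 2.82 Myr.

2.82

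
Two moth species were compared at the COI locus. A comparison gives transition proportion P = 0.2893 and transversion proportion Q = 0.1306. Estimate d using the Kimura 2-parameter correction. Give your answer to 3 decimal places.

Under the Kimura two-parameter model, d = −½ ln(1 − 2P − Q) − ¼ ln(1 − 2Q).
1 − 2P − Q = 0.2908, giving −½ ln(0.2908) = 0.617560.
1 − 2Q = 0.7388, giving −¼ ln(0.7388) = 0.075682.
d = 0.617560 + 0.075682 = 0.693242.

0.693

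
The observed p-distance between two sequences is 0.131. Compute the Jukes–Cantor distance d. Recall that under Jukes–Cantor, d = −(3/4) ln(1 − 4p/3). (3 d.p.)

d = −(3/4) ln(1 − 4p/3) = −0.75 ln(1 − 0.174667) = −0.75 ln(0.825333)
  = −0.75 × (-0.191968) = 0.143976 substitutions/site.

0.144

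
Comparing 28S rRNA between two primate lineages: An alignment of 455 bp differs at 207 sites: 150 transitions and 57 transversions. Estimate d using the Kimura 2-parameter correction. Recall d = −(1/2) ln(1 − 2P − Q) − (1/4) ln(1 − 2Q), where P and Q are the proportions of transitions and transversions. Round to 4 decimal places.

P = 150/455 ≈ 0.32967 and Q = 57/455 ≈ 0.125275.
Under the Kimura two-parameter model, d = −½ ln(1 − 2P − Q) − ¼ ln(1 − 2Q).
1 − 2P − Q = 0.215385, giving −½ ln(0.215385) = 0.767664.
1 − 2Q = 0.74945, giving −¼ ln(0.74945) = 0.072104.
d = 0.767664 + 0.072104 = 0.839768.

0.8398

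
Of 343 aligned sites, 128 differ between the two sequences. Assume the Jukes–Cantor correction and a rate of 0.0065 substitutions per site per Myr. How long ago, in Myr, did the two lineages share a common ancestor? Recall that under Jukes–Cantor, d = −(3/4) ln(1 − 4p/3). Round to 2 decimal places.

39.71

p = 128/343 ≈ 0.373178.
d = −(3/4) ln(1 − 4p/3) = −0.75 ln(1 − 0.497571) = −0.75 ln(0.502429)
  = −0.75 × (-0.688301) = 0.516226 substitutions/site.
Under a molecular clock d = 2μt, so t = d/(2μ) = 0.516226 / (2 × 0.0065) = 39.71 Myr.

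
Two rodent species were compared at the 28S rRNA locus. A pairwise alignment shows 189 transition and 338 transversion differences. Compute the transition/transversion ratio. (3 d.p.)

R = 189/338 = 0.559171… ≈ 0.559 (to 3 d.p.).

0.559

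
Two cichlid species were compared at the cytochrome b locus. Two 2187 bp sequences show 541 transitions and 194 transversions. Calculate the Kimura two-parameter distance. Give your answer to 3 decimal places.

0.487

P = 541/2187 ≈ 0.247371 and Q = 194/2187 ≈ 0.088706.
Under the Kimura two-parameter model, d = −½ ln(1 − 2P − Q) − ¼ ln(1 − 2Q).
1 − 2P − Q = 0.416552, giving −½ ln(0.416552) = 0.437872.
1 − 2Q = 0.822588, giving −¼ ln(0.822588) = 0.048825.
d = 0.437872 + 0.048825 = 0.486697.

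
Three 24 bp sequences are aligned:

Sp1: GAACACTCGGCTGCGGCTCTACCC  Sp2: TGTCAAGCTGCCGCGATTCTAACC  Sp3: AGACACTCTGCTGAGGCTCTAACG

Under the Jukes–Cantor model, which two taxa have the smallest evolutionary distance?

Sp1–Sp2: 10/24 differ, p = 0.417, d = 0.608.
Sp1–Sp3: 6/24 differ, p = 0.250, d = 0.304.
Sp2–Sp3: 9/24 differ, p = 0.375, d = 0.520.
The smallest distance is between Sp1 and Sp3.

Sp1 and Sp3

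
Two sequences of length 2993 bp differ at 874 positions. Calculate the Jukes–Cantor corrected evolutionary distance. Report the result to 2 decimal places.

0.37

p = 874/2993 ≈ 0.292015.
d = −(3/4) ln(1 − 4p/3) = −0.75 ln(1 − 0.389353) = −0.75 ln(0.610647)
  = −0.75 × (-0.493236) = 0.369927 substitutions/site.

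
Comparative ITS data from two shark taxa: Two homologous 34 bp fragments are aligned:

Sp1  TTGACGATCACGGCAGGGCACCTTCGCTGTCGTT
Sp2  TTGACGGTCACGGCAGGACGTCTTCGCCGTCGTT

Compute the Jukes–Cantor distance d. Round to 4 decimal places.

The sequences differ at 5 of 34 sites (7, 18, 20, 21, 28), so p = 5/34 ≈ 0.147059.
d = −(3/4) ln(1 − 4p/3) = −0.75 ln(1 − 0.196079) = −0.75 ln(0.803921)
  = −0.75 × (-0.218254) = 0.163691 substitutions/site.

0.1637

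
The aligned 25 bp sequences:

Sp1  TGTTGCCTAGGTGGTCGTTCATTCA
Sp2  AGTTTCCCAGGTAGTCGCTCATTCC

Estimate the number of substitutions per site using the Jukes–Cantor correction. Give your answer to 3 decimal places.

0.289

The sequences differ at 6 of 25 sites (1, 5, 8, 13, 18, 25), so p = 6/25 = 0.24.
d = −(3/4) ln(1 − 4p/3) = −0.75 ln(1 − 0.32) = −0.75 ln(0.68)
  = −0.75 × (-0.385662) = 0.289247 substitutions/site.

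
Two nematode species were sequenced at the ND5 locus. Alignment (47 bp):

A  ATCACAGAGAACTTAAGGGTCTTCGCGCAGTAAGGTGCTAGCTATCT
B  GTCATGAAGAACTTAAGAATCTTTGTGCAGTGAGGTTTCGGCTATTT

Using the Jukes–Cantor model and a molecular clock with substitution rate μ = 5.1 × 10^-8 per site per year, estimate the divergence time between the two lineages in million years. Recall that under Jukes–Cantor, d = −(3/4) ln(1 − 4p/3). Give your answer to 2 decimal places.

The sequences differ at 14 of 47 sites, so p = 14/47 ≈ 0.297872.
d = −(3/4) ln(1 − 4p/3) = −0.75 ln(1 − 0.397163) = −0.75 ln(0.602837)
  = −0.75 × (-0.506108) = 0.379581 substitutions/site.
Under a molecular clock d = 2μt, so t = d/(2μ) = 0.379581 / (2 × 5.1 × 10^-8) = 3.72 million years.

3.72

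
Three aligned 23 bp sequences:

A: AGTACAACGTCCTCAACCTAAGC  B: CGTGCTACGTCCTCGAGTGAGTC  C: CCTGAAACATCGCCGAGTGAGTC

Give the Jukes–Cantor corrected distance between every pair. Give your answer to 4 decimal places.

A–B: 9/23 sites differ → p ≈ 0.391304, d = −0.75 ln(1 − 0.521739) = 0.553199 ≈ 0.5532.
A–C: 13/23 sites differ → p ≈ 0.565217, d = −0.75 ln(1 − 0.753623) = 1.050669 ≈ 1.0507.
B–C: 6/23 sites differ → p ≈ 0.26087, d = −0.75 ln(1 − 0.347827) = 0.320584 ≈ 0.3206.

d(A,B) = 0.5532, d(A,C) = 1.0507, d(B,C) = 0.3206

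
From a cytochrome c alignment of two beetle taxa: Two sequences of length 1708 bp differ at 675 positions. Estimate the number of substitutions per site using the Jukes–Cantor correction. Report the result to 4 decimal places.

0.5614

p = 675/1708 ≈ 0.395199.
d = −(3/4) ln(1 − 4p/3) = −0.75 ln(1 − 0.526932) = −0.75 ln(0.473068)
  = −0.75 × (-0.748516) = 0.561387 substitutions/site.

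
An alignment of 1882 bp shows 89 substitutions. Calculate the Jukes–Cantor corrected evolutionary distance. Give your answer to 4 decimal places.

0.0488

p = 89/1882 ≈ 0.04729.
d = −(3/4) ln(1 − 4p/3) = −0.75 ln(1 − 0.063053) = −0.75 ln(0.936947)
  = −0.75 × (-0.065129) = 0.048847 substitutions/site.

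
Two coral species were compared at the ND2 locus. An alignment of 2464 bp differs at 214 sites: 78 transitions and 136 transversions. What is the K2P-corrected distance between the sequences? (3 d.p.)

P = 78/2464 ≈ 0.031656 and Q = 136/2464 ≈ 0.055195.
Under the Kimura two-parameter model, d = −½ ln(1 − 2P − Q) − ¼ ln(1 − 2Q).
1 − 2P − Q = 0.881493, giving −½ ln(0.881493) = 0.063069.
1 − 2Q = 0.88961, giving −¼ ln(0.88961) = 0.029243.
d = 0.063069 + 0.029243 = 0.092312.

0.092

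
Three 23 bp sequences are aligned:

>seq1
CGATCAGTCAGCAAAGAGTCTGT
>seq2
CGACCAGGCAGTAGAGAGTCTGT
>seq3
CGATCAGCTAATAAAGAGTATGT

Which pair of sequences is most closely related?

seq1–seq2: 4/23 differ, p = 0.174, d = 0.198.
seq1–seq3: 5/23 differ, p = 0.217, d = 0.257.
seq2–seq3: 6/23 differ, p = 0.261, d = 0.321.
The smallest distance is between seq1 and seq2.

seq1 and seq2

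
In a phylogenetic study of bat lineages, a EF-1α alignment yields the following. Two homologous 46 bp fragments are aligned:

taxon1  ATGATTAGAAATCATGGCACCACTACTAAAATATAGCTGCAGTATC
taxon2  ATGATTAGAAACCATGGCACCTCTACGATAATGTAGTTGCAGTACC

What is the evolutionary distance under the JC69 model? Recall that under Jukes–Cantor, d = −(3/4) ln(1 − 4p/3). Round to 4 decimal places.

The sequences differ at 7 of 46 sites (12, 22, 27, 29, 33, 37, 45), so p = 7/46 ≈ 0.152174.
d = −(3/4) ln(1 − 4p/3) = −0.75 ln(1 − 0.202899) = −0.75 ln(0.797101)
  = −0.75 × (-0.226774) = 0.170081 substitutions/site.

0.1701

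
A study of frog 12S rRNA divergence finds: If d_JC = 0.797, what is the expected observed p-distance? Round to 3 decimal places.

p = (3/4)(1 − e^(−4d/3)) = 0.75 × (1 − e^(-1.062667)) = 0.75 × (1 − 0.345533) = 0.490850.

0.491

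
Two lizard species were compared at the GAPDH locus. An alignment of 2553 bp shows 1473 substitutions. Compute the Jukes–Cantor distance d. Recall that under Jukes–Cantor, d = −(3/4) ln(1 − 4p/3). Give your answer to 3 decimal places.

1.100

p = 1473/2553 ≈ 0.576968.
d = −(3/4) ln(1 − 4p/3) = −0.75 ln(1 − 0.769291) = −0.75 ln(0.230709)
  = −0.75 × (-1.466598) = 1.099949 substitutions/site.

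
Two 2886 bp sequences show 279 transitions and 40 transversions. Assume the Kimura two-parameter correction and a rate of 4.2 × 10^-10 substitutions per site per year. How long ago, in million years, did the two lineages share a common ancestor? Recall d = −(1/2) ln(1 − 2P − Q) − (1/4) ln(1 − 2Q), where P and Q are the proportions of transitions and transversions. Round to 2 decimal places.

146.58

P = 279/2886 ≈ 0.096674 and Q = 40/2886 ≈ 0.01386.
Under the Kimura two-parameter model, d = −½ ln(1 − 2P − Q) − ¼ ln(1 − 2Q).
1 − 2P − Q = 0.792792, giving −½ ln(0.792792) = 0.116097.
1 − 2Q = 0.97228, giving −¼ ln(0.97228) = 0.007028.
d = 0.116097 + 0.007028 = 0.123125.
Under a molecular clock d = 2μt, so t = d/(2μ) = 0.123125 / (2 × 4.2 × 10^-10) = 146.58 million years.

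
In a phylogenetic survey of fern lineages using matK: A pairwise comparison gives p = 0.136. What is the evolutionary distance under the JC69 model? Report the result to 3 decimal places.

d = −(3/4) ln(1 − 4p/3) = −0.75 ln(1 − 0.181333) = −0.75 ln(0.818667)
  = −0.75 × (-0.200078) = 0.150059 substitutions/site.

0.150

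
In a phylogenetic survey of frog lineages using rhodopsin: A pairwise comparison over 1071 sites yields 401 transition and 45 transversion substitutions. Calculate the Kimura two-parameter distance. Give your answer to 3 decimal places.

P = 401/1071 ≈ 0.374416 and Q = 45/1071 ≈ 0.042017.
Under the Kimura two-parameter model, d = −½ ln(1 − 2P − Q) − ¼ ln(1 − 2Q).
1 − 2P − Q = 0.209151, giving −½ ln(0.209151) = 0.782349.
1 − 2Q = 0.915966, giving −¼ ln(0.915966) = 0.021944.
d = 0.782349 + 0.021944 = 0.804293.

0.804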